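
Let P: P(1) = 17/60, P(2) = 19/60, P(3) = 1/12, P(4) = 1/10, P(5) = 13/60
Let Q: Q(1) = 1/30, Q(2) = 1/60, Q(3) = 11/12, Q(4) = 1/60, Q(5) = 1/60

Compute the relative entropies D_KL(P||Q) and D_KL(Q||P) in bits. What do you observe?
D_KL(P||Q) = 2.9919 bits, D_KL(Q||P) = 2.8927 bits. The two directions give different values (D_KL(P||Q) exceeds D_KL(Q||P) by 0.0992 bits): KL divergence is asymmetric.

D_KL(P||Q) = Σ P(x) log₂(P(x)/Q(x))

Computing term by term:
  P(1)·log₂(P(1)/Q(1)) = (17/60)·log₂((17/60)/(1/30)) = 0.87478
  P(2)·log₂(P(2)/Q(2)) = (19/60)·log₂((19/60)/(1/60)) = 1.34518
  P(3)·log₂(P(3)/Q(3)) = (1/12)·log₂((1/12)/(11/12)) = -0.28829
  P(4)·log₂(P(4)/Q(4)) = (1/10)·log₂((1/10)/(1/60)) = 0.25850
  P(5)·log₂(P(5)/Q(5)) = (13/60)·log₂((13/60)/(1/60)) = 0.80176

D_KL(P||Q) = 0.87478 + 1.34518 - 0.28829 + 0.25850 + 0.80176 = 2.99193 ≈ 2.9919 bits

D_KL(Q||P) = Σ Q(x) log₂(Q(x)/P(x))

Computing term by term:
  Q(1)·log₂(Q(1)/P(1)) = (1/30)·log₂((1/30)/(17/60)) = -0.10292
  Q(2)·log₂(Q(2)/P(2)) = (1/60)·log₂((1/60)/(19/60)) = -0.07080
  Q(3)·log₂(Q(3)/P(3)) = (11/12)·log₂((11/12)/(1/12)) = 3.17115
  Q(4)·log₂(Q(4)/P(4)) = (1/60)·log₂((1/60)/(1/10)) = -0.04308
  Q(5)·log₂(Q(5)/P(5)) = (1/60)·log₂((1/60)/(13/60)) = -0.06167

D_KL(Q||P) = -0.10292 - 0.07080 + 3.17115 - 0.04308 - 0.06167 = 2.89268 ≈ 2.8927 bits

These are NOT equal (difference: 0.0992 bits). KL divergence is asymmetric: D_KL(P||Q) ≠ D_KL(Q||P) in general.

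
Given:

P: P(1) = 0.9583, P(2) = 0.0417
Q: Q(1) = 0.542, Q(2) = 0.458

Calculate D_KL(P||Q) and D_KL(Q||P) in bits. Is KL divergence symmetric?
D_KL(P||Q) = 0.6437 bits, D_KL(Q||P) = 1.1378 bits. No, KL divergence is not symmetric.

D_KL(P||Q) = Σ P(x) log₂(P(x)/Q(x))

Computing term by term:
  P(1)·log₂(P(1)/Q(1)) = 0.9583·log₂(0.9583/0.542) = 0.78790
  P(2)·log₂(P(2)/Q(2)) = 0.0417·log₂(0.0417/0.458) = -0.14417

D_KL(P||Q) = 0.78790 - 0.14417 = 0.64373 ≈ 0.6437 bits

D_KL(Q||P) = Σ Q(x) log₂(Q(x)/P(x))

Computing term by term:
  Q(1)·log₂(Q(1)/P(1)) = 0.542·log₂(0.542/0.9583) = -0.44562
  Q(2)·log₂(Q(2)/P(2)) = 0.458·log₂(0.458/0.0417) = 1.58341

D_KL(Q||P) = -0.44562 + 1.58341 = 1.13779 ≈ 1.1378 bits

These are NOT equal (difference: 0.4941 bits). KL divergence is asymmetric: D_KL(P||Q) ≠ D_KL(Q||P) in general.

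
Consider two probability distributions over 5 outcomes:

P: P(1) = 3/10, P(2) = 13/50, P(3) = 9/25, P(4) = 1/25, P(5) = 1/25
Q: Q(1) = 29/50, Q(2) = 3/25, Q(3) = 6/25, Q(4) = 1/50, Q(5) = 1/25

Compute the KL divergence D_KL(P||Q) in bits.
0.2553 bits

D_KL(P||Q) = Σ P(x) log₂(P(x)/Q(x))

Computing term by term:
  P(1)·log₂(P(1)/Q(1)) = (3/10)·log₂((3/10)/(29/50)) = -0.28533
  P(2)·log₂(P(2)/Q(2)) = (13/50)·log₂((13/50)/(3/25)) = 0.29002
  P(3)·log₂(P(3)/Q(3)) = (9/25)·log₂((9/25)/(6/25)) = 0.21059
  P(4)·log₂(P(4)/Q(4)) = (1/25)·log₂((1/25)/(1/50)) = 0.04000
  P(5)·log₂(P(5)/Q(5)) = (1/25)·log₂((1/25)/(1/25)) = 0.00000

D_KL(P||Q) = -0.28533 + 0.29002 + 0.21059 + 0.04000 + 0.00000 = 0.25528 ≈ 0.2553 bits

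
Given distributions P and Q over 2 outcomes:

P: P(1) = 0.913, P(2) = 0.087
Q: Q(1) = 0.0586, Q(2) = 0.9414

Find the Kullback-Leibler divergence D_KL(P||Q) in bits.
3.3181 bits

D_KL(P||Q) = Σ P(x) log₂(P(x)/Q(x))

Computing term by term:
  P(1)·log₂(P(1)/Q(1)) = 0.913·log₂(0.913/0.0586) = 3.61698
  P(2)·log₂(P(2)/Q(2)) = 0.087·log₂(0.087/0.9414) = -0.29891

D_KL(P||Q) = 3.61698 - 0.29891 = 3.31807 ≈ 3.3181 bits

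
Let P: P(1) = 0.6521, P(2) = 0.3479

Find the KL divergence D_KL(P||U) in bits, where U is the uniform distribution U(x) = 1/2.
0.0678 bits

U(i) = 1/2 for all i

D_KL(P||U) = Σ P(x) log₂(P(x) / (1/2))
           = Σ P(x) log₂(P(x)) + log₂(2)
           = log₂(2) - H(P)

H(P) = -Σ P(x) log₂(P(x)):
  -P(1)·log₂(P(1)) = -(0.6521)·log₂(0.6521) = 0.40224
  -P(2)·log₂(P(2)) = -(0.3479)·log₂(0.3479) = 0.52994
H(P) = 0.40224 + 0.52994 = 0.93218 bits

log₂(2) = 1.00000 bits

D_KL(P||U) = 1.00000 - 0.93218 = 0.06782 ≈ 0.0678 bits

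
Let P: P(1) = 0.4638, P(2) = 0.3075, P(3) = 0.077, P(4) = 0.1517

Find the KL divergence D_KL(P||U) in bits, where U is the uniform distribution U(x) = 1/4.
0.2652 bits

U(i) = 1/4 for all i

D_KL(P||U) = Σ P(x) log₂(P(x) / (1/4))
           = Σ P(x) log₂(P(x)) + log₂(4)
           = log₂(4) - H(P)

H(P) = -Σ P(x) log₂(P(x)):
  -P(1)·log₂(P(1)) = -(0.4638)·log₂(0.4638) = 0.51409
  -P(2)·log₂(P(2)) = -(0.3075)·log₂(0.3075) = 0.52316
  -P(3)·log₂(P(3)) = -(0.077)·log₂(0.077) = 0.28482
  -P(4)·log₂(P(4)) = -(0.1517)·log₂(0.1517) = 0.41273
H(P) = 0.51409 + 0.52316 + 0.28482 + 0.41273 = 1.73480 bits

log₂(4) = 2.00000 bits

D_KL(P||U) = 2.00000 - 1.73480 = 0.26520 ≈ 0.2652 bits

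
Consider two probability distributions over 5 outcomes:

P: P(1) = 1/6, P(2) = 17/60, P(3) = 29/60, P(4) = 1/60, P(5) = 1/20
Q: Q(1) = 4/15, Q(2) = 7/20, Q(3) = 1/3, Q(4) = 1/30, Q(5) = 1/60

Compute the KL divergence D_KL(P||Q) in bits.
0.1223 bits

D_KL(P||Q) = Σ P(x) log₂(P(x)/Q(x))

Computing term by term:
  P(1)·log₂(P(1)/Q(1)) = (1/6)·log₂((1/6)/(4/15)) = -0.11301
  P(2)·log₂(P(2)/Q(2)) = (17/60)·log₂((17/60)/(7/20)) = -0.08638
  P(3)·log₂(P(3)/Q(3)) = (29/60)·log₂((29/60)/(1/3)) = 0.25909
  P(4)·log₂(P(4)/Q(4)) = (1/60)·log₂((1/60)/(1/30)) = -0.01667
  P(5)·log₂(P(5)/Q(5)) = (1/20)·log₂((1/20)/(1/60)) = 0.07925

D_KL(P||Q) = -0.11301 - 0.08638 + 0.25909 - 0.01667 + 0.07925 = 0.12228 ≈ 0.1223 bits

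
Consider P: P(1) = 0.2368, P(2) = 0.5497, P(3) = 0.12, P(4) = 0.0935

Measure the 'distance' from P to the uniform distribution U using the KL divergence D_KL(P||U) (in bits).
0.3466 bits

U(i) = 1/4 for all i

D_KL(P||U) = Σ P(x) log₂(P(x) / (1/4))
           = Σ P(x) log₂(P(x)) + log₂(4)
           = log₂(4) - H(P)

H(P) = -Σ P(x) log₂(P(x)):
  -P(1)·log₂(P(1)) = -(0.2368)·log₂(0.2368) = 0.49213
  -P(2)·log₂(P(2)) = -(0.5497)·log₂(0.5497) = 0.47455
  -P(3)·log₂(P(3)) = -(0.12)·log₂(0.12) = 0.36707
  -P(4)·log₂(P(4)) = -(0.0935)·log₂(0.0935) = 0.31967
H(P) = 0.49213 + 0.47455 + 0.36707 + 0.31967 = 1.65342 bits

log₂(4) = 2.00000 bits

D_KL(P||U) = 2.00000 - 1.65342 = 0.34658 ≈ 0.3466 bits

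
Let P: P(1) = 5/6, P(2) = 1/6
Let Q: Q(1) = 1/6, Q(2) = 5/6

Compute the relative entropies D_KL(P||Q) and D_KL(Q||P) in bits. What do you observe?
D_KL(P||Q) = 1.5480 bits, D_KL(Q||P) = 1.5480 bits. The two directions give the same value here, because Q is a self-inverse relabeling of P; in general KL divergence is asymmetric.

D_KL(P||Q) = Σ P(x) log₂(P(x)/Q(x))

Computing term by term:
  P(1)·log₂(P(1)/Q(1)) = (5/6)·log₂((5/6)/(1/6)) = 1.93494
  P(2)·log₂(P(2)/Q(2)) = (1/6)·log₂((1/6)/(5/6)) = -0.38699

D_KL(P||Q) = 1.93494 - 0.38699 = 1.54795 ≈ 1.5480 bits

D_KL(Q||P) = Σ Q(x) log₂(Q(x)/P(x))

Computing term by term:
  Q(1)·log₂(Q(1)/P(1)) = (1/6)·log₂((1/6)/(5/6)) = -0.38699
  Q(2)·log₂(Q(2)/P(2)) = (5/6)·log₂((5/6)/(1/6)) = 1.93494

D_KL(Q||P) = -0.38699 + 1.93494 = 1.54795 ≈ 1.5480 bits

These ARE equal here. Q is P with outcomes relabeled (Q(1) = P(2), Q(2) = P(1)) by a relabeling that is its own inverse, so the two sums contain exactly the same terms in a different order. This is a special case — KL divergence is not symmetric in general: D_KL(P||Q) ≠ D_KL(Q||P) for most P, Q.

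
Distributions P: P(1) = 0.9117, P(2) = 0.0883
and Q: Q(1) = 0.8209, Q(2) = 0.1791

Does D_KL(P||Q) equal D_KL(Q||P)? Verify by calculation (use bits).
D_KL(P||Q) = 0.0479 bits, D_KL(Q||P) = 0.0585 bits. No — D_KL(P||Q) ≠ D_KL(Q||P) for this pair.

D_KL(P||Q) = Σ P(x) log₂(P(x)/Q(x))

Computing term by term:
  P(1)·log₂(P(1)/Q(1)) = 0.9117·log₂(0.9117/0.8209) = 0.13799
  P(2)·log₂(P(2)/Q(2)) = 0.0883·log₂(0.0883/0.1791) = -0.09009

D_KL(P||Q) = 0.13799 - 0.09009 = 0.04790 ≈ 0.0479 bits

D_KL(Q||P) = Σ Q(x) log₂(Q(x)/P(x))

Computing term by term:
  Q(1)·log₂(Q(1)/P(1)) = 0.8209·log₂(0.8209/0.9117) = -0.12425
  Q(2)·log₂(Q(2)/P(2)) = 0.1791·log₂(0.1791/0.0883) = 0.18273

D_KL(Q||P) = -0.12425 + 0.18273 = 0.05848 ≈ 0.0585 bits

These are NOT equal (difference: 0.0106 bits). KL divergence is asymmetric: D_KL(P||Q) ≠ D_KL(Q||P) in general.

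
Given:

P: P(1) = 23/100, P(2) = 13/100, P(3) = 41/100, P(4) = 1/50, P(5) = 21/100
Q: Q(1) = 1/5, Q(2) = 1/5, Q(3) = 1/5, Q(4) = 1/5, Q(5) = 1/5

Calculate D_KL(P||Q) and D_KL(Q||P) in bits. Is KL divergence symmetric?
D_KL(P||Q) = 0.3385 bits, D_KL(Q||P) = 0.5272 bits. No, KL divergence is not symmetric.

D_KL(P||Q) = Σ P(x) log₂(P(x)/Q(x))

Computing term by term:
  P(1)·log₂(P(1)/Q(1)) = (23/100)·log₂((23/100)/(1/5)) = 0.04638
  P(2)·log₂(P(2)/Q(2)) = (13/100)·log₂((13/100)/(1/5)) = -0.08079
  P(3)·log₂(P(3)/Q(3)) = (41/100)·log₂((41/100)/(1/5)) = 0.42461
  P(4)·log₂(P(4)/Q(4)) = (1/50)·log₂((1/50)/(1/5)) = -0.06644
  P(5)·log₂(P(5)/Q(5)) = (21/100)·log₂((21/100)/(1/5)) = 0.01478

D_KL(P||Q) = 0.04638 - 0.08079 + 0.42461 - 0.06644 + 0.01478 = 0.33854 ≈ 0.3385 bits

D_KL(Q||P) = Σ Q(x) log₂(Q(x)/P(x))

Computing term by term:
  Q(1)·log₂(Q(1)/P(1)) = (1/5)·log₂((1/5)/(23/100)) = -0.04033
  Q(2)·log₂(Q(2)/P(2)) = (1/5)·log₂((1/5)/(13/100)) = 0.12430
  Q(3)·log₂(Q(3)/P(3)) = (1/5)·log₂((1/5)/(41/100)) = -0.20712
  Q(4)·log₂(Q(4)/P(4)) = (1/5)·log₂((1/5)/(1/50)) = 0.66439
  Q(5)·log₂(Q(5)/P(5)) = (1/5)·log₂((1/5)/(21/100)) = -0.01408

D_KL(Q||P) = -0.04033 + 0.12430 - 0.20712 + 0.66439 - 0.01408 = 0.52716 ≈ 0.5272 bits

These are NOT equal (difference: 0.1887 bits). KL divergence is asymmetric: D_KL(P||Q) ≠ D_KL(Q||P) in general.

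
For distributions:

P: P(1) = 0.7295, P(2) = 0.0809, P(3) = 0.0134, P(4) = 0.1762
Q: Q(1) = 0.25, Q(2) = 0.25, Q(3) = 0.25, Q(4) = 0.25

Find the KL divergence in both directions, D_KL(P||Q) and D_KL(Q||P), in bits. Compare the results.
D_KL(P||Q) = 0.8499 bits, D_KL(Q||P) = 1.2023 bits. D_KL(Q||P) is larger than D_KL(P||Q) by 0.3524 bits; the two directions differ.

D_KL(P||Q) = Σ P(x) log₂(P(x)/Q(x))

Computing term by term:
  P(1)·log₂(P(1)/Q(1)) = 0.7295·log₂(0.7295/0.25) = 1.12706
  P(2)·log₂(P(2)/Q(2)) = 0.0809·log₂(0.0809/0.25) = -0.13168
  P(3)·log₂(P(3)/Q(3)) = 0.0134·log₂(0.0134/0.25) = -0.05657
  P(4)·log₂(P(4)/Q(4)) = 0.1762·log₂(0.1762/0.25) = -0.08893

D_KL(P||Q) = 1.12706 - 0.13168 - 0.05657 - 0.08893 = 0.84988 ≈ 0.8499 bits

D_KL(Q||P) = Σ Q(x) log₂(Q(x)/P(x))

Computing term by term:
  Q(1)·log₂(Q(1)/P(1)) = 0.25·log₂(0.25/0.7295) = -0.38624
  Q(2)·log₂(Q(2)/P(2)) = 0.25·log₂(0.25/0.0809) = 0.40693
  Q(3)·log₂(Q(3)/P(3)) = 0.25·log₂(0.25/0.0134) = 1.05541
  Q(4)·log₂(Q(4)/P(4)) = 0.25·log₂(0.25/0.1762) = 0.12618

D_KL(Q||P) = -0.38624 + 0.40693 + 1.05541 + 0.12618 = 1.20228 ≈ 1.2023 bits

These are NOT equal (difference: 0.3524 bits). KL divergence is asymmetric: D_KL(P||Q) ≠ D_KL(Q||P) in general.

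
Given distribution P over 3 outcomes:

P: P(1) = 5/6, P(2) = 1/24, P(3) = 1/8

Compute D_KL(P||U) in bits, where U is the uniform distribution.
0.7997 bits

U(i) = 1/3 for all i

D_KL(P||U) = Σ P(x) log₂(P(x) / (1/3))
           = Σ P(x) log₂(P(x)) + log₂(3)
           = log₂(3) - H(P)

H(P) = -Σ P(x) log₂(P(x)):
  -P(1)·log₂(P(1)) = -(5/6)·log₂(5/6) = 0.21920
  -P(2)·log₂(P(2)) = -(1/24)·log₂(1/24) = 0.19104
  -P(3)·log₂(P(3)) = -(1/8)·log₂(1/8) = 0.37500
H(P) = 0.21920 + 0.19104 + 0.37500 = 0.78524 bits

log₂(3) = 1.58496 bits

D_KL(P||U) = 1.58496 - 0.78524 = 0.79972 ≈ 0.7997 bits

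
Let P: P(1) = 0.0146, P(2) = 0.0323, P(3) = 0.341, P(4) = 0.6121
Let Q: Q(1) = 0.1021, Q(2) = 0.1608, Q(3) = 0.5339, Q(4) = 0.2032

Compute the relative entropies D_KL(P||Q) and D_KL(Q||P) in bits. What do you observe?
D_KL(P||Q) = 0.6374 bits, D_KL(Q||P) = 0.6809 bits. The two directions give different values (D_KL(Q||P) exceeds D_KL(P||Q) by 0.0435 bits): KL divergence is asymmetric.

D_KL(P||Q) = Σ P(x) log₂(P(x)/Q(x))

Computing term by term:
  P(1)·log₂(P(1)/Q(1)) = 0.0146·log₂(0.0146/0.1021) = -0.04097
  P(2)·log₂(P(2)/Q(2)) = 0.0323·log₂(0.0323/0.1608) = -0.07480
  P(3)·log₂(P(3)/Q(3)) = 0.341·log₂(0.341/0.5339) = -0.22056
  P(4)·log₂(P(4)/Q(4)) = 0.6121·log₂(0.6121/0.2032) = 0.97377

D_KL(P||Q) = -0.04097 - 0.07480 - 0.22056 + 0.97377 = 0.63744 ≈ 0.6374 bits

D_KL(Q||P) = Σ Q(x) log₂(Q(x)/P(x))

Computing term by term:
  Q(1)·log₂(Q(1)/P(1)) = 0.1021·log₂(0.1021/0.0146) = 0.28649
  Q(2)·log₂(Q(2)/P(2)) = 0.1608·log₂(0.1608/0.0323) = 0.37236
  Q(3)·log₂(Q(3)/P(3)) = 0.5339·log₂(0.5339/0.341) = 0.34533
  Q(4)·log₂(Q(4)/P(4)) = 0.2032·log₂(0.2032/0.6121) = -0.32326

D_KL(Q||P) = 0.28649 + 0.37236 + 0.34533 - 0.32326 = 0.68092 ≈ 0.6809 bits

These are NOT equal (difference: 0.0435 bits). KL divergence is asymmetric: D_KL(P||Q) ≠ D_KL(Q||P) in general.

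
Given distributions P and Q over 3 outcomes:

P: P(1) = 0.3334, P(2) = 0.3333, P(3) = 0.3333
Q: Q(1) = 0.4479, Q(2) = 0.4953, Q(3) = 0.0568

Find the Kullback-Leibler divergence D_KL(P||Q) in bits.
0.5184 bits

D_KL(P||Q) = Σ P(x) log₂(P(x)/Q(x))

Computing term by term:
  P(1)·log₂(P(1)/Q(1)) = 0.3334·log₂(0.3334/0.4479) = -0.14200
  P(2)·log₂(P(2)/Q(2)) = 0.3333·log₂(0.3333/0.4953) = -0.19047
  P(3)·log₂(P(3)/Q(3)) = 0.3333·log₂(0.3333/0.0568) = 0.85087

D_KL(P||Q) = -0.14200 - 0.19047 + 0.85087 = 0.51840 ≈ 0.5184 bits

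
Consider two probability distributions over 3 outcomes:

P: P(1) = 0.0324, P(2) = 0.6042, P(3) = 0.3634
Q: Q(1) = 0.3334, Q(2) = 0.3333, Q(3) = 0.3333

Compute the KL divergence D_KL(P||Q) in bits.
0.4549 bits

D_KL(P||Q) = Σ P(x) log₂(P(x)/Q(x))

Computing term by term:
  P(1)·log₂(P(1)/Q(1)) = 0.0324·log₂(0.0324/0.3334) = -0.10897
  P(2)·log₂(P(2)/Q(2)) = 0.6042·log₂(0.6042/0.3333) = 0.51853
  P(3)·log₂(P(3)/Q(3)) = 0.3634·log₂(0.3634/0.3333) = 0.04533

D_KL(P||Q) = -0.10897 + 0.51853 + 0.04533 = 0.45489 ≈ 0.4549 bits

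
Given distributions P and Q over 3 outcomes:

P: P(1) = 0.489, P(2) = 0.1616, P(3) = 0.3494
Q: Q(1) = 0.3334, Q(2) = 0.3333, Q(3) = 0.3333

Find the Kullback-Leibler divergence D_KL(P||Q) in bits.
0.1252 bits

D_KL(P||Q) = Σ P(x) log₂(P(x)/Q(x))

Computing term by term:
  P(1)·log₂(P(1)/Q(1)) = 0.489·log₂(0.489/0.3334) = 0.27021
  P(2)·log₂(P(2)/Q(2)) = 0.1616·log₂(0.1616/0.3333) = -0.16877
  P(3)·log₂(P(3)/Q(3)) = 0.3494·log₂(0.3494/0.3333) = 0.02378

D_KL(P||Q) = 0.27021 - 0.16877 + 0.02378 = 0.12522 ≈ 0.1252 bits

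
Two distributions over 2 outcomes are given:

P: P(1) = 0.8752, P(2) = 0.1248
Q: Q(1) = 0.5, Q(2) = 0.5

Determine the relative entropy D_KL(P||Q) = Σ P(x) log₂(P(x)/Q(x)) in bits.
0.4570 bits

D_KL(P||Q) = Σ P(x) log₂(P(x)/Q(x))

Computing term by term:
  P(1)·log₂(P(1)/Q(1)) = 0.8752·log₂(0.8752/0.5) = 0.70689
  P(2)·log₂(P(2)/Q(2)) = 0.1248·log₂(0.1248/0.5) = -0.24989

D_KL(P||Q) = 0.70689 - 0.24989 = 0.45700 ≈ 0.4570 bits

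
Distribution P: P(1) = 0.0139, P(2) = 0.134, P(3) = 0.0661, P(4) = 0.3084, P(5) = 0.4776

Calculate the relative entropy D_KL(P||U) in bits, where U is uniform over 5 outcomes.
0.5560 bits

U(i) = 1/5 for all i

D_KL(P||U) = Σ P(x) log₂(P(x) / (1/5))
           = Σ P(x) log₂(P(x)) + log₂(5)
           = log₂(5) - H(P)

H(P) = -Σ P(x) log₂(P(x)):
  -P(1)·log₂(P(1)) = -(0.0139)·log₂(0.0139) = 0.08575
  -P(2)·log₂(P(2)) = -(0.134)·log₂(0.134) = 0.38856
  -P(3)·log₂(P(3)) = -(0.0661)·log₂(0.0661) = 0.25906
  -P(4)·log₂(P(4)) = -(0.3084)·log₂(0.3084) = 0.52339
  -P(5)·log₂(P(5)) = -(0.4776)·log₂(0.4776) = 0.50918
H(P) = 0.08575 + 0.38856 + 0.25906 + 0.52339 + 0.50918 = 1.76594 bits

log₂(5) = 2.32193 bits

D_KL(P||U) = 2.32193 - 1.76594 = 0.55599 ≈ 0.5560 bits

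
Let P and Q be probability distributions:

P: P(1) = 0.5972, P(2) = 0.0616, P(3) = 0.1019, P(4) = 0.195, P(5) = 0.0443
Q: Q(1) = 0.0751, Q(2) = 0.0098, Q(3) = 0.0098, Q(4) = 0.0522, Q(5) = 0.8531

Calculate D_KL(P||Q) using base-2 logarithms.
2.4758 bits

D_KL(P||Q) = Σ P(x) log₂(P(x)/Q(x))

Computing term by term:
  P(1)·log₂(P(1)/Q(1)) = 0.5972·log₂(0.5972/0.0751) = 1.78642
  P(2)·log₂(P(2)/Q(2)) = 0.0616·log₂(0.0616/0.0098) = 0.16337
  P(3)·log₂(P(3)/Q(3)) = 0.1019·log₂(0.1019/0.0098) = 0.34424
  P(4)·log₂(P(4)/Q(4)) = 0.195·log₂(0.195/0.0522) = 0.37076
  P(5)·log₂(P(5)/Q(5)) = 0.0443·log₂(0.0443/0.8531) = -0.18904

D_KL(P||Q) = 1.78642 + 0.16337 + 0.34424 + 0.37076 - 0.18904 = 2.47575 ≈ 2.4758 bits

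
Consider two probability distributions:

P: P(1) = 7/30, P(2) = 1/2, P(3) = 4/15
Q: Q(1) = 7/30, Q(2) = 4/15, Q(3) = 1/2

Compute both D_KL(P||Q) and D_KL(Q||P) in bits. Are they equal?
D_KL(P||Q) = 0.2116 bits, D_KL(Q||P) = 0.2116 bits. Yes, in this case they are equal (although KL divergence is not symmetric in general).

D_KL(P||Q) = Σ P(x) log₂(P(x)/Q(x))

Computing term by term:
  P(1)·log₂(P(1)/Q(1)) = (7/30)·log₂((7/30)/(7/30)) = 0.00000
  P(2)·log₂(P(2)/Q(2)) = (1/2)·log₂((1/2)/(4/15)) = 0.45345
  P(3)·log₂(P(3)/Q(3)) = (4/15)·log₂((4/15)/(1/2)) = -0.24184

D_KL(P||Q) = 0.00000 + 0.45345 - 0.24184 = 0.21161 ≈ 0.2116 bits

D_KL(Q||P) = Σ Q(x) log₂(Q(x)/P(x))

Computing term by term:
  Q(1)·log₂(Q(1)/P(1)) = (7/30)·log₂((7/30)/(7/30)) = 0.00000
  Q(2)·log₂(Q(2)/P(2)) = (4/15)·log₂((4/15)/(1/2)) = -0.24184
  Q(3)·log₂(Q(3)/P(3)) = (1/2)·log₂((1/2)/(4/15)) = 0.45345

D_KL(Q||P) = 0.00000 - 0.24184 + 0.45345 = 0.21161 ≈ 0.2116 bits

These ARE equal here. Q is P with outcomes relabeled (Q(2) = P(3), Q(3) = P(2)) by a relabeling that is its own inverse, so the two sums contain exactly the same terms in a different order. This is a special case — KL divergence is not symmetric in general: D_KL(P||Q) ≠ D_KL(Q||P) for most P, Q.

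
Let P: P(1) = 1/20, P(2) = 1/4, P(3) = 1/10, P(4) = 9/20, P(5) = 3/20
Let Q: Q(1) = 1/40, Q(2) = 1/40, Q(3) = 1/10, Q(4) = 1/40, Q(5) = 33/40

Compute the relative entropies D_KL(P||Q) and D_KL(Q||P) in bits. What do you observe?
D_KL(P||Q) = 2.3880 bits, D_KL(Q||P) = 1.8167 bits. The two directions give different values (D_KL(P||Q) exceeds D_KL(Q||P) by 0.5713 bits): KL divergence is asymmetric.

D_KL(P||Q) = Σ P(x) log₂(P(x)/Q(x))

Computing term by term:
  P(1)·log₂(P(1)/Q(1)) = (1/20)·log₂((1/20)/(1/40)) = 0.05000
  P(2)·log₂(P(2)/Q(2)) = (1/4)·log₂((1/4)/(1/40)) = 0.83048
  P(3)·log₂(P(3)/Q(3)) = (1/10)·log₂((1/10)/(1/10)) = 0.00000
  P(4)·log₂(P(4)/Q(4)) = (9/20)·log₂((9/20)/(1/40)) = 1.87647
  P(5)·log₂(P(5)/Q(5)) = (3/20)·log₂((3/20)/(33/40)) = -0.36891

D_KL(P||Q) = 0.05000 + 0.83048 + 0.00000 + 1.87647 - 0.36891 = 2.38804 ≈ 2.3880 bits

D_KL(Q||P) = Σ Q(x) log₂(Q(x)/P(x))

Computing term by term:
  Q(1)·log₂(Q(1)/P(1)) = (1/40)·log₂((1/40)/(1/20)) = -0.02500
  Q(2)·log₂(Q(2)/P(2)) = (1/40)·log₂((1/40)/(1/4)) = -0.08305
  Q(3)·log₂(Q(3)/P(3)) = (1/10)·log₂((1/10)/(1/10)) = 0.00000
  Q(4)·log₂(Q(4)/P(4)) = (1/40)·log₂((1/40)/(9/20)) = -0.10425
  Q(5)·log₂(Q(5)/P(5)) = (33/40)·log₂((33/40)/(3/20)) = 2.02903

D_KL(Q||P) = -0.02500 - 0.08305 + 0.00000 - 0.10425 + 2.02903 = 1.81673 ≈ 1.8167 bits

These are NOT equal (difference: 0.5713 bits). KL divergence is asymmetric: D_KL(P||Q) ≠ D_KL(Q||P) in general.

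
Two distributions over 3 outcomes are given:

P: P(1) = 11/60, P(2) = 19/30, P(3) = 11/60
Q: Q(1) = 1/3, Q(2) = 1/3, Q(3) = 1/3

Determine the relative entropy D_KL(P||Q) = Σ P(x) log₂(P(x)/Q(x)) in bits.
0.2702 bits

D_KL(P||Q) = Σ P(x) log₂(P(x)/Q(x))

Computing term by term:
  P(1)·log₂(P(1)/Q(1)) = (11/60)·log₂((11/60)/(1/3)) = -0.15812
  P(2)·log₂(P(2)/Q(2)) = (19/30)·log₂((19/30)/(1/3)) = 0.58647
  P(3)·log₂(P(3)/Q(3)) = (11/60)·log₂((11/60)/(1/3)) = -0.15812

D_KL(P||Q) = -0.15812 + 0.58647 - 0.15812 = 0.27023 ≈ 0.2702 bits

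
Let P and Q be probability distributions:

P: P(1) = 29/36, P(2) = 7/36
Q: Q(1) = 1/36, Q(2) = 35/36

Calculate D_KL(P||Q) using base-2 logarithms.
3.4619 bits

D_KL(P||Q) = Σ P(x) log₂(P(x)/Q(x))

Computing term by term:
  P(1)·log₂(P(1)/Q(1)) = (29/36)·log₂((29/36)/(1/36)) = 3.91337
  P(2)·log₂(P(2)/Q(2)) = (7/36)·log₂((7/36)/(35/36)) = -0.45149

D_KL(P||Q) = 3.91337 - 0.45149 = 3.46188 ≈ 3.4619 bits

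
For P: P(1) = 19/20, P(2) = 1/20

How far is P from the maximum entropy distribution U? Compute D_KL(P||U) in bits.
0.7136 bits

U(i) = 1/2 for all i

D_KL(P||U) = Σ P(x) log₂(P(x) / (1/2))
           = Σ P(x) log₂(P(x)) + log₂(2)
           = log₂(2) - H(P)

H(P) = -Σ P(x) log₂(P(x)):
  -P(1)·log₂(P(1)) = -(19/20)·log₂(19/20) = 0.07030
  -P(2)·log₂(P(2)) = -(1/20)·log₂(1/20) = 0.21610
H(P) = 0.07030 + 0.21610 = 0.28640 bits

log₂(2) = 1.00000 bits

D_KL(P||U) = 1.00000 - 0.28640 = 0.71360 ≈ 0.7136 bits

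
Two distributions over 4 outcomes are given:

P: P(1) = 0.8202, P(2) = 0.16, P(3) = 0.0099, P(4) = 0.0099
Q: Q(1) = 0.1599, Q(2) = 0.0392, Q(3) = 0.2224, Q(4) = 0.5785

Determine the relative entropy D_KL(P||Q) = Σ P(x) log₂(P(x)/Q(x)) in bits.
2.1568 bits

D_KL(P||Q) = Σ P(x) log₂(P(x)/Q(x))

Computing term by term:
  P(1)·log₂(P(1)/Q(1)) = 0.8202·log₂(0.8202/0.1599) = 1.93469
  P(2)·log₂(P(2)/Q(2)) = 0.16·log₂(0.16/0.0392) = 0.32466
  P(3)·log₂(P(3)/Q(3)) = 0.0099·log₂(0.0099/0.2224) = -0.04445
  P(4)·log₂(P(4)/Q(4)) = 0.0099·log₂(0.0099/0.5785) = -0.05810

D_KL(P||Q) = 1.93469 + 0.32466 - 0.04445 - 0.05810 = 2.15680 ≈ 2.1568 bits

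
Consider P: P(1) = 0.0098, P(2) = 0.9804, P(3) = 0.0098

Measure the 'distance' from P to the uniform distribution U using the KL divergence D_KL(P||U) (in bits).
1.4262 bits

U(i) = 1/3 for all i

D_KL(P||U) = Σ P(x) log₂(P(x) / (1/3))
           = Σ P(x) log₂(P(x)) + log₂(3)
           = log₂(3) - H(P)

H(P) = -Σ P(x) log₂(P(x)):
  -P(1)·log₂(P(1)) = -(0.0098)·log₂(0.0098) = 0.06540
  -P(2)·log₂(P(2)) = -(0.9804)·log₂(0.9804) = 0.02800
  -P(3)·log₂(P(3)) = -(0.0098)·log₂(0.0098) = 0.06540
H(P) = 0.06540 + 0.02800 + 0.06540 = 0.15880 bits

log₂(3) = 1.58496 bits

D_KL(P||U) = 1.58496 - 0.15880 = 1.42616 ≈ 1.4262 bits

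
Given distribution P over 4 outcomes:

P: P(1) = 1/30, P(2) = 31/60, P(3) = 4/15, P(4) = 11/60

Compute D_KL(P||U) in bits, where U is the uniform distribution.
0.3870 bits

U(i) = 1/4 for all i

D_KL(P||U) = Σ P(x) log₂(P(x) / (1/4))
           = Σ P(x) log₂(P(x)) + log₂(4)
           = log₂(4) - H(P)

H(P) = -Σ P(x) log₂(P(x)):
  -P(1)·log₂(P(1)) = -(1/30)·log₂(1/30) = 0.16356
  -P(2)·log₂(P(2)) = -(31/60)·log₂(31/60) = 0.49223
  -P(3)·log₂(P(3)) = -(4/15)·log₂(4/15) = 0.50850
  -P(4)·log₂(P(4)) = -(11/60)·log₂(11/60) = 0.44870
H(P) = 0.16356 + 0.49223 + 0.50850 + 0.44870 = 1.61299 bits

log₂(4) = 2.00000 bits

D_KL(P||U) = 2.00000 - 1.61299 = 0.38701 ≈ 0.3870 bits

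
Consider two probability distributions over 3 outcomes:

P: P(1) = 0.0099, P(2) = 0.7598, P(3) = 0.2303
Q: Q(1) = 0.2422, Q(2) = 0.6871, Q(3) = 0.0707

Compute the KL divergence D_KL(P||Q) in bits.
0.4570 bits

D_KL(P||Q) = Σ P(x) log₂(P(x)/Q(x))

Computing term by term:
  P(1)·log₂(P(1)/Q(1)) = 0.0099·log₂(0.0099/0.2422) = -0.04567
  P(2)·log₂(P(2)/Q(2)) = 0.7598·log₂(0.7598/0.6871) = 0.11025
  P(3)·log₂(P(3)/Q(3)) = 0.2303·log₂(0.2303/0.0707) = 0.39237

D_KL(P||Q) = -0.04567 + 0.11025 + 0.39237 = 0.45695 ≈ 0.4570 bits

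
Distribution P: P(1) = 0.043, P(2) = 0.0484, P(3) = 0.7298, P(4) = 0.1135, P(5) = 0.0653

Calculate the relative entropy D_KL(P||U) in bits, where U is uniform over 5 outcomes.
0.9703 bits

U(i) = 1/5 for all i

D_KL(P||U) = Σ P(x) log₂(P(x) / (1/5))
           = Σ P(x) log₂(P(x)) + log₂(5)
           = log₂(5) - H(P)

H(P) = -Σ P(x) log₂(P(x)):
  -P(1)·log₂(P(1)) = -(0.043)·log₂(0.043) = 0.19520
  -P(2)·log₂(P(2)) = -(0.0484)·log₂(0.0484) = 0.21145
  -P(3)·log₂(P(3)) = -(0.7298)·log₂(0.7298) = 0.33164
  -P(4)·log₂(P(4)) = -(0.1135)·log₂(0.1135) = 0.35630
  -P(5)·log₂(P(5)) = -(0.0653)·log₂(0.0653) = 0.25707
H(P) = 0.19520 + 0.21145 + 0.33164 + 0.35630 + 0.25707 = 1.35166 bits

log₂(5) = 2.32193 bits

D_KL(P||U) = 2.32193 - 1.35166 = 0.97027 ≈ 0.9703 bits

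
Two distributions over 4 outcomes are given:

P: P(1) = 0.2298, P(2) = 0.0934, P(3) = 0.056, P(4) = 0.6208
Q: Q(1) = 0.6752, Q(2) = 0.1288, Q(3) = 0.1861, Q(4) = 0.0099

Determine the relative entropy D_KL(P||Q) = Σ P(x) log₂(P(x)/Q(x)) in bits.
3.2089 bits

D_KL(P||Q) = Σ P(x) log₂(P(x)/Q(x))

Computing term by term:
  P(1)·log₂(P(1)/Q(1)) = 0.2298·log₂(0.2298/0.6752) = -0.35732
  P(2)·log₂(P(2)/Q(2)) = 0.0934·log₂(0.0934/0.1288) = -0.04330
  P(3)·log₂(P(3)/Q(3)) = 0.056·log₂(0.056/0.1861) = -0.09702
  P(4)·log₂(P(4)/Q(4)) = 0.6208·log₂(0.6208/0.0099) = 3.70652

D_KL(P||Q) = -0.35732 - 0.04330 - 0.09702 + 3.70652 = 3.20888 ≈ 3.2089 bits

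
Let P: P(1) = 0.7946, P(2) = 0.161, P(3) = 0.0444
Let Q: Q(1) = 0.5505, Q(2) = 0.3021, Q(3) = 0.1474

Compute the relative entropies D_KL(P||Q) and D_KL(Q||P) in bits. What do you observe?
D_KL(P||Q) = 0.1977 bits, D_KL(Q||P) = 0.2380 bits. The two directions give different values (D_KL(Q||P) exceeds D_KL(P||Q) by 0.0403 bits): KL divergence is asymmetric.

D_KL(P||Q) = Σ P(x) log₂(P(x)/Q(x))

Computing term by term:
  P(1)·log₂(P(1)/Q(1)) = 0.7946·log₂(0.7946/0.5505) = 0.42073
  P(2)·log₂(P(2)/Q(2)) = 0.161·log₂(0.161/0.3021) = -0.14618
  P(3)·log₂(P(3)/Q(3)) = 0.0444·log₂(0.0444/0.1474) = -0.07686

D_KL(P||Q) = 0.42073 - 0.14618 - 0.07686 = 0.19769 ≈ 0.1977 bits

D_KL(Q||P) = Σ Q(x) log₂(Q(x)/P(x))

Computing term by term:
  Q(1)·log₂(Q(1)/P(1)) = 0.5505·log₂(0.5505/0.7946) = -0.29148
  Q(2)·log₂(Q(2)/P(2)) = 0.3021·log₂(0.3021/0.161) = 0.27430
  Q(3)·log₂(Q(3)/P(3)) = 0.1474·log₂(0.1474/0.0444) = 0.25516

D_KL(Q||P) = -0.29148 + 0.27430 + 0.25516 = 0.23798 ≈ 0.2380 bits

These are NOT equal (difference: 0.0403 bits). KL divergence is asymmetric: D_KL(P||Q) ≠ D_KL(Q||P) in general.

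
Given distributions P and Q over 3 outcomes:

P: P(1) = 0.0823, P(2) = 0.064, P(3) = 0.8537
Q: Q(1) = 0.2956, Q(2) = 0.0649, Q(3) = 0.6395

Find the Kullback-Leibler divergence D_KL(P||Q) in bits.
0.2027 bits

D_KL(P||Q) = Σ P(x) log₂(P(x)/Q(x))

Computing term by term:
  P(1)·log₂(P(1)/Q(1)) = 0.0823·log₂(0.0823/0.2956) = -0.15182
  P(2)·log₂(P(2)/Q(2)) = 0.064·log₂(0.064/0.0649) = -0.00129
  P(3)·log₂(P(3)/Q(3)) = 0.8537·log₂(0.8537/0.6395) = 0.35581

D_KL(P||Q) = -0.15182 - 0.00129 + 0.35581 = 0.20270 ≈ 0.2027 bits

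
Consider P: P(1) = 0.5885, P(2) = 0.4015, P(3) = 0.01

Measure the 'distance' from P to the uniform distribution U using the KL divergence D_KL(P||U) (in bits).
0.5398 bits

U(i) = 1/3 for all i

D_KL(P||U) = Σ P(x) log₂(P(x) / (1/3))
           = Σ P(x) log₂(P(x)) + log₂(3)
           = log₂(3) - H(P)

H(P) = -Σ P(x) log₂(P(x)):
  -P(1)·log₂(P(1)) = -(0.5885)·log₂(0.5885) = 0.45014
  -P(2)·log₂(P(2)) = -(0.4015)·log₂(0.4015) = 0.52859
  -P(3)·log₂(P(3)) = -(0.01)·log₂(0.01) = 0.06644
H(P) = 0.45014 + 0.52859 + 0.06644 = 1.04517 bits

log₂(3) = 1.58496 bits

D_KL(P||U) = 1.58496 - 1.04517 = 0.53979 ≈ 0.5398 bits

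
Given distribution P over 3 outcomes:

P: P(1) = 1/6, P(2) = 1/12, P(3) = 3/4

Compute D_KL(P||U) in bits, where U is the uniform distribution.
0.5441 bits

U(i) = 1/3 for all i

D_KL(P||U) = Σ P(x) log₂(P(x) / (1/3))
           = Σ P(x) log₂(P(x)) + log₂(3)
           = log₂(3) - H(P)

H(P) = -Σ P(x) log₂(P(x)):
  -P(1)·log₂(P(1)) = -(1/6)·log₂(1/6) = 0.43083
  -P(2)·log₂(P(2)) = -(1/12)·log₂(1/12) = 0.29875
  -P(3)·log₂(P(3)) = -(3/4)·log₂(3/4) = 0.31128
H(P) = 0.43083 + 0.29875 + 0.31128 = 1.04086 bits

log₂(3) = 1.58496 bits

D_KL(P||U) = 1.58496 - 1.04086 = 0.54410 ≈ 0.5441 bits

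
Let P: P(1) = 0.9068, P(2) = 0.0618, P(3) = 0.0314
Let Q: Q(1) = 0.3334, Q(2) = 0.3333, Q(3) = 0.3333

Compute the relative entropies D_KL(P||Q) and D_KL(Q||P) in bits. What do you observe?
D_KL(P||Q) = 1.0517 bits, D_KL(Q||P) = 1.4649 bits. The two directions give different values (D_KL(Q||P) exceeds D_KL(P||Q) by 0.4132 bits): KL divergence is asymmetric.

D_KL(P||Q) = Σ P(x) log₂(P(x)/Q(x))

Computing term by term:
  P(1)·log₂(P(1)/Q(1)) = 0.9068·log₂(0.9068/0.3334) = 1.30899
  P(2)·log₂(P(2)/Q(2)) = 0.0618·log₂(0.0618/0.3333) = -0.15024
  P(3)·log₂(P(3)/Q(3)) = 0.0314·log₂(0.0314/0.3333) = -0.10701

D_KL(P||Q) = 1.30899 - 0.15024 - 0.10701 = 1.05174 ≈ 1.0517 bits

D_KL(Q||P) = Σ Q(x) log₂(Q(x)/P(x))

Computing term by term:
  Q(1)·log₂(Q(1)/P(1)) = 0.3334·log₂(0.3334/0.9068) = -0.48127
  Q(2)·log₂(Q(2)/P(2)) = 0.3333·log₂(0.3333/0.0618) = 0.81030
  Q(3)·log₂(Q(3)/P(3)) = 0.3333·log₂(0.3333/0.0314) = 1.13588

D_KL(Q||P) = -0.48127 + 0.81030 + 1.13588 = 1.46491 ≈ 1.4649 bits

These are NOT equal (difference: 0.4132 bits). KL divergence is asymmetric: D_KL(P||Q) ≠ D_KL(Q||P) in general.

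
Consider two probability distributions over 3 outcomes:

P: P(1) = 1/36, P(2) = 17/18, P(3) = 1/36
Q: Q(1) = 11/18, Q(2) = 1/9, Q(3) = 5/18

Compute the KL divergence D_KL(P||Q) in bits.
2.6998 bits

D_KL(P||Q) = Σ P(x) log₂(P(x)/Q(x))

Computing term by term:
  P(1)·log₂(P(1)/Q(1)) = (1/36)·log₂((1/36)/(11/18)) = -0.12387
  P(2)·log₂(P(2)/Q(2)) = (17/18)·log₂((17/18)/(1/9)) = 2.91594
  P(3)·log₂(P(3)/Q(3)) = (1/36)·log₂((1/36)/(5/18)) = -0.09228

D_KL(P||Q) = -0.12387 + 2.91594 - 0.09228 = 2.69979 ≈ 2.6998 bits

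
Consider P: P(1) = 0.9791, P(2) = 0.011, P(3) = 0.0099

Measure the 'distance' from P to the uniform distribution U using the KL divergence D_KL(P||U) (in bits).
1.4176 bits

U(i) = 1/3 for all i

D_KL(P||U) = Σ P(x) log₂(P(x) / (1/3))
           = Σ P(x) log₂(P(x)) + log₂(3)
           = log₂(3) - H(P)

H(P) = -Σ P(x) log₂(P(x)):
  -P(1)·log₂(P(1)) = -(0.9791)·log₂(0.9791) = 0.02984
  -P(2)·log₂(P(2)) = -(0.011)·log₂(0.011) = 0.07157
  -P(3)·log₂(P(3)) = -(0.0099)·log₂(0.0099) = 0.06592
H(P) = 0.02984 + 0.07157 + 0.06592 = 0.16733 bits

log₂(3) = 1.58496 bits

D_KL(P||U) = 1.58496 - 0.16733 = 1.41763 ≈ 1.4176 bits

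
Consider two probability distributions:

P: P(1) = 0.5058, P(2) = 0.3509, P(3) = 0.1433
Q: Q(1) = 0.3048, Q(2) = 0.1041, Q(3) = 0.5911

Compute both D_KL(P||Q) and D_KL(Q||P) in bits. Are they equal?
D_KL(P||Q) = 0.6918 bits, D_KL(Q||P) = 0.8032 bits. No, they are not equal.

D_KL(P||Q) = Σ P(x) log₂(P(x)/Q(x))

Computing term by term:
  P(1)·log₂(P(1)/Q(1)) = 0.5058·log₂(0.5058/0.3048) = 0.36959
  P(2)·log₂(P(2)/Q(2)) = 0.3509·log₂(0.3509/0.1041) = 0.61516
  P(3)·log₂(P(3)/Q(3)) = 0.1433·log₂(0.1433/0.5911) = -0.29296

D_KL(P||Q) = 0.36959 + 0.61516 - 0.29296 = 0.69179 ≈ 0.6918 bits

D_KL(Q||P) = Σ Q(x) log₂(Q(x)/P(x))

Computing term by term:
  Q(1)·log₂(Q(1)/P(1)) = 0.3048·log₂(0.3048/0.5058) = -0.22272
  Q(2)·log₂(Q(2)/P(2)) = 0.1041·log₂(0.1041/0.3509) = -0.18250
  Q(3)·log₂(Q(3)/P(3)) = 0.5911·log₂(0.5911/0.1433) = 1.20842

D_KL(Q||P) = -0.22272 - 0.18250 + 1.20842 = 0.80320 ≈ 0.8032 bits

These are NOT equal (difference: 0.1114 bits). KL divergence is asymmetric: D_KL(P||Q) ≠ D_KL(Q||P) in general.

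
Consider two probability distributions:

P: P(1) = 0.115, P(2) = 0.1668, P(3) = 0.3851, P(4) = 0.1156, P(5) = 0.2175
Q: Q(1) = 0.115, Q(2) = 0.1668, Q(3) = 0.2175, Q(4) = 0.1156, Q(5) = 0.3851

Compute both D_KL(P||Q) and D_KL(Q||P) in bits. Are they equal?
D_KL(P||Q) = 0.1381 bits, D_KL(Q||P) = 0.1381 bits. Yes, in this case they are equal (although KL divergence is not symmetric in general).

D_KL(P||Q) = Σ P(x) log₂(P(x)/Q(x))

Computing term by term:
  P(1)·log₂(P(1)/Q(1)) = 0.115·log₂(0.115/0.115) = 0.00000
  P(2)·log₂(P(2)/Q(2)) = 0.1668·log₂(0.1668/0.1668) = 0.00000
  P(3)·log₂(P(3)/Q(3)) = 0.3851·log₂(0.3851/0.2175) = 0.31741
  P(4)·log₂(P(4)/Q(4)) = 0.1156·log₂(0.1156/0.1156) = 0.00000
  P(5)·log₂(P(5)/Q(5)) = 0.2175·log₂(0.2175/0.3851) = -0.17927

D_KL(P||Q) = 0.00000 + 0.00000 + 0.31741 + 0.00000 - 0.17927 = 0.13814 ≈ 0.1381 bits

D_KL(Q||P) = Σ Q(x) log₂(Q(x)/P(x))

Computing term by term:
  Q(1)·log₂(Q(1)/P(1)) = 0.115·log₂(0.115/0.115) = 0.00000
  Q(2)·log₂(Q(2)/P(2)) = 0.1668·log₂(0.1668/0.1668) = 0.00000
  Q(3)·log₂(Q(3)/P(3)) = 0.2175·log₂(0.2175/0.3851) = -0.17927
  Q(4)·log₂(Q(4)/P(4)) = 0.1156·log₂(0.1156/0.1156) = 0.00000
  Q(5)·log₂(Q(5)/P(5)) = 0.3851·log₂(0.3851/0.2175) = 0.31741

D_KL(Q||P) = 0.00000 + 0.00000 - 0.17927 + 0.00000 + 0.31741 = 0.13814 ≈ 0.1381 bits

These ARE equal here. Q is P with outcomes relabeled (Q(3) = P(5), Q(5) = P(3)) by a relabeling that is its own inverse, so the two sums contain exactly the same terms in a different order. This is a special case — KL divergence is not symmetric in general: D_KL(P||Q) ≠ D_KL(Q||P) for most P, Q.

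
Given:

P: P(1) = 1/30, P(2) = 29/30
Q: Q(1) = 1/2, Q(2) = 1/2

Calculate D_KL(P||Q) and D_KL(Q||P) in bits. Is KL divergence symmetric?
D_KL(P||Q) = 0.7892 bits, D_KL(Q||P) = 1.4779 bits. No, KL divergence is not symmetric.

D_KL(P||Q) = Σ P(x) log₂(P(x)/Q(x))

Computing term by term:
  P(1)·log₂(P(1)/Q(1)) = (1/30)·log₂((1/30)/(1/2)) = -0.13023
  P(2)·log₂(P(2)/Q(2)) = (29/30)·log₂((29/30)/(1/2)) = 0.91939

D_KL(P||Q) = -0.13023 + 0.91939 = 0.78916 ≈ 0.7892 bits

D_KL(Q||P) = Σ Q(x) log₂(Q(x)/P(x))

Computing term by term:
  Q(1)·log₂(Q(1)/P(1)) = (1/2)·log₂((1/2)/(1/30)) = 1.95345
  Q(2)·log₂(Q(2)/P(2)) = (1/2)·log₂((1/2)/(29/30)) = -0.47555

D_KL(Q||P) = 1.95345 - 0.47555 = 1.47790 ≈ 1.4779 bits

These are NOT equal (difference: 0.6887 bits). KL divergence is asymmetric: D_KL(P||Q) ≠ D_KL(Q||P) in general.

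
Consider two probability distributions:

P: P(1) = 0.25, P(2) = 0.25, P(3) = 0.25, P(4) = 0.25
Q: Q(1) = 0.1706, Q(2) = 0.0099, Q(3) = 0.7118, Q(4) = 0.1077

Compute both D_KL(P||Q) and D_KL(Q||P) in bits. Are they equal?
D_KL(P||Q) = 1.2288 bits, D_KL(Q||P) = 0.8035 bits. No, they are not equal.

D_KL(P||Q) = Σ P(x) log₂(P(x)/Q(x))

Computing term by term:
  P(1)·log₂(P(1)/Q(1)) = 0.25·log₂(0.25/0.1706) = 0.13783
  P(2)·log₂(P(2)/Q(2)) = 0.25·log₂(0.25/0.0099) = 1.16459
  P(3)·log₂(P(3)/Q(3)) = 0.25·log₂(0.25/0.7118) = -0.37739
  P(4)·log₂(P(4)/Q(4)) = 0.25·log₂(0.25/0.1077) = 0.30373

D_KL(P||Q) = 0.13783 + 1.16459 - 0.37739 + 0.30373 = 1.22876 ≈ 1.2288 bits

D_KL(Q||P) = Σ Q(x) log₂(Q(x)/P(x))

Computing term by term:
  Q(1)·log₂(Q(1)/P(1)) = 0.1706·log₂(0.1706/0.25) = -0.09405
  Q(2)·log₂(Q(2)/P(2)) = 0.0099·log₂(0.0099/0.25) = -0.04612
  Q(3)·log₂(Q(3)/P(3)) = 0.7118·log₂(0.7118/0.25) = 1.07449
  Q(4)·log₂(Q(4)/P(4)) = 0.1077·log₂(0.1077/0.25) = -0.13085

D_KL(Q||P) = -0.09405 - 0.04612 + 1.07449 - 0.13085 = 0.80347 ≈ 0.8035 bits

These are NOT equal (difference: 0.4253 bits). KL divergence is asymmetric: D_KL(P||Q) ≠ D_KL(Q||P) in general.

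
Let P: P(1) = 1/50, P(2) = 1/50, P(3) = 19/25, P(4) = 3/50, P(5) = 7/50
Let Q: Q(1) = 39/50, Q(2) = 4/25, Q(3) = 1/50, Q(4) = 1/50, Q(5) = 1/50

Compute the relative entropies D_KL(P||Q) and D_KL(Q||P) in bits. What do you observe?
D_KL(P||Q) = 4.3108 bits, D_KL(Q||P) = 4.4098 bits. The two directions give different values (D_KL(Q||P) exceeds D_KL(P||Q) by 0.0990 bits): KL divergence is asymmetric.

D_KL(P||Q) = Σ P(x) log₂(P(x)/Q(x))

Computing term by term:
  P(1)·log₂(P(1)/Q(1)) = (1/50)·log₂((1/50)/(39/50)) = -0.10571
  P(2)·log₂(P(2)/Q(2)) = (1/50)·log₂((1/50)/(4/25)) = -0.06000
  P(3)·log₂(P(3)/Q(3)) = (19/25)·log₂((19/25)/(1/50)) = 3.98842
  P(4)·log₂(P(4)/Q(4)) = (3/50)·log₂((3/50)/(1/50)) = 0.09510
  P(5)·log₂(P(5)/Q(5)) = (7/50)·log₂((7/50)/(1/50)) = 0.39303

D_KL(P||Q) = -0.10571 - 0.06000 + 3.98842 + 0.09510 + 0.39303 = 4.31084 ≈ 4.3108 bits

D_KL(Q||P) = Σ Q(x) log₂(Q(x)/P(x))

Computing term by term:
  Q(1)·log₂(Q(1)/P(1)) = (39/50)·log₂((39/50)/(1/50)) = 4.12261
  Q(2)·log₂(Q(2)/P(2)) = (4/25)·log₂((4/25)/(1/50)) = 0.48000
  Q(3)·log₂(Q(3)/P(3)) = (1/50)·log₂((1/50)/(19/25)) = -0.10496
  Q(4)·log₂(Q(4)/P(4)) = (1/50)·log₂((1/50)/(3/50)) = -0.03170
  Q(5)·log₂(Q(5)/P(5)) = (1/50)·log₂((1/50)/(7/50)) = -0.05615

D_KL(Q||P) = 4.12261 + 0.48000 - 0.10496 - 0.03170 - 0.05615 = 4.40980 ≈ 4.4098 bits

These are NOT equal (difference: 0.0990 bits). KL divergence is asymmetric: D_KL(P||Q) ≠ D_KL(Q||P) in general.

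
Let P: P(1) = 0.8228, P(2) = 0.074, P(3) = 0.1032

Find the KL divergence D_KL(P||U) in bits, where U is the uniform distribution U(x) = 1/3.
0.7373 bits

U(i) = 1/3 for all i

D_KL(P||U) = Σ P(x) log₂(P(x) / (1/3))
           = Σ P(x) log₂(P(x)) + log₂(3)
           = log₂(3) - H(P)

H(P) = -Σ P(x) log₂(P(x)):
  -P(1)·log₂(P(1)) = -(0.8228)·log₂(0.8228) = 0.23152
  -P(2)·log₂(P(2)) = -(0.074)·log₂(0.074) = 0.27797
  -P(3)·log₂(P(3)) = -(0.1032)·log₂(0.1032) = 0.33813
H(P) = 0.23152 + 0.27797 + 0.33813 = 0.84762 bits

log₂(3) = 1.58496 bits

D_KL(P||U) = 1.58496 - 0.84762 = 0.73734 ≈ 0.7373 bits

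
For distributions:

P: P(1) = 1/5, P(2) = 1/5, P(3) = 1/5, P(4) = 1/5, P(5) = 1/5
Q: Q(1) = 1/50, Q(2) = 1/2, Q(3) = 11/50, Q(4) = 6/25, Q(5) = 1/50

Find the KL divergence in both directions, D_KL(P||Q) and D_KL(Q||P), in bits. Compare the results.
D_KL(P||Q) = 0.9843 bits, D_KL(Q||P) = 0.6215 bits. D_KL(P||Q) is larger than D_KL(Q||P) by 0.3628 bits; the two directions differ.

D_KL(P||Q) = Σ P(x) log₂(P(x)/Q(x))

Computing term by term:
  P(1)·log₂(P(1)/Q(1)) = (1/5)·log₂((1/5)/(1/50)) = 0.66439
  P(2)·log₂(P(2)/Q(2)) = (1/5)·log₂((1/5)/(1/2)) = -0.26439
  P(3)·log₂(P(3)/Q(3)) = (1/5)·log₂((1/5)/(11/50)) = -0.02750
  P(4)·log₂(P(4)/Q(4)) = (1/5)·log₂((1/5)/(6/25)) = -0.05261
  P(5)·log₂(P(5)/Q(5)) = (1/5)·log₂((1/5)/(1/50)) = 0.66439

D_KL(P||Q) = 0.66439 - 0.26439 - 0.02750 - 0.05261 + 0.66439 = 0.98428 ≈ 0.9843 bits

D_KL(Q||P) = Σ Q(x) log₂(Q(x)/P(x))

Computing term by term:
  Q(1)·log₂(Q(1)/P(1)) = (1/50)·log₂((1/50)/(1/5)) = -0.06644
  Q(2)·log₂(Q(2)/P(2)) = (1/2)·log₂((1/2)/(1/5)) = 0.66096
  Q(3)·log₂(Q(3)/P(3)) = (11/50)·log₂((11/50)/(1/5)) = 0.03025
  Q(4)·log₂(Q(4)/P(4)) = (6/25)·log₂((6/25)/(1/5)) = 0.06313
  Q(5)·log₂(Q(5)/P(5)) = (1/50)·log₂((1/50)/(1/5)) = -0.06644

D_KL(Q||P) = -0.06644 + 0.66096 + 0.03025 + 0.06313 - 0.06644 = 0.62146 ≈ 0.6215 bits

These are NOT equal (difference: 0.3628 bits). KL divergence is asymmetric: D_KL(P||Q) ≠ D_KL(Q||P) in general.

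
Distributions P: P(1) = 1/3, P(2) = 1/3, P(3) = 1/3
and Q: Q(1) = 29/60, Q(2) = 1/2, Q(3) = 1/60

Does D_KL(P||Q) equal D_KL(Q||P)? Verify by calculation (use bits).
D_KL(P||Q) = 1.0670 bits, D_KL(Q||P) = 0.4795 bits. No — D_KL(P||Q) ≠ D_KL(Q||P) for this pair.

D_KL(P||Q) = Σ P(x) log₂(P(x)/Q(x))

Computing term by term:
  P(1)·log₂(P(1)/Q(1)) = (1/3)·log₂((1/3)/(29/60)) = -0.17868
  P(2)·log₂(P(2)/Q(2)) = (1/3)·log₂((1/3)/(1/2)) = -0.19499
  P(3)·log₂(P(3)/Q(3)) = (1/3)·log₂((1/3)/(1/60)) = 1.44064

D_KL(P||Q) = -0.17868 - 0.19499 + 1.44064 = 1.06697 ≈ 1.0670 bits

D_KL(Q||P) = Σ Q(x) log₂(Q(x)/P(x))

Computing term by term:
  Q(1)·log₂(Q(1)/P(1)) = (29/60)·log₂((29/60)/(1/3)) = 0.25909
  Q(2)·log₂(Q(2)/P(2)) = (1/2)·log₂((1/2)/(1/3)) = 0.29248
  Q(3)·log₂(Q(3)/P(3)) = (1/60)·log₂((1/60)/(1/3)) = -0.07203

D_KL(Q||P) = 0.25909 + 0.29248 - 0.07203 = 0.47954 ≈ 0.4795 bits

These are NOT equal (difference: 0.5875 bits). KL divergence is asymmetric: D_KL(P||Q) ≠ D_KL(Q||P) in general.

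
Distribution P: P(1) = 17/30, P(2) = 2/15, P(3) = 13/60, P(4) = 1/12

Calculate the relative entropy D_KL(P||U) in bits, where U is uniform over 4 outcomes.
0.3713 bits

U(i) = 1/4 for all i

D_KL(P||U) = Σ P(x) log₂(P(x) / (1/4))
           = Σ P(x) log₂(P(x)) + log₂(4)
           = log₂(4) - H(P)

H(P) = -Σ P(x) log₂(P(x)):
  -P(1)·log₂(P(1)) = -(17/30)·log₂(17/30) = 0.46434
  -P(2)·log₂(P(2)) = -(2/15)·log₂(2/15) = 0.38759
  -P(3)·log₂(P(3)) = -(13/60)·log₂(13/60) = 0.47806
  -P(4)·log₂(P(4)) = -(1/12)·log₂(1/12) = 0.29875
H(P) = 0.46434 + 0.38759 + 0.47806 + 0.29875 = 1.62874 bits

log₂(4) = 2.00000 bits

D_KL(P||U) = 2.00000 - 1.62874 = 0.37126 ≈ 0.3713 bits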